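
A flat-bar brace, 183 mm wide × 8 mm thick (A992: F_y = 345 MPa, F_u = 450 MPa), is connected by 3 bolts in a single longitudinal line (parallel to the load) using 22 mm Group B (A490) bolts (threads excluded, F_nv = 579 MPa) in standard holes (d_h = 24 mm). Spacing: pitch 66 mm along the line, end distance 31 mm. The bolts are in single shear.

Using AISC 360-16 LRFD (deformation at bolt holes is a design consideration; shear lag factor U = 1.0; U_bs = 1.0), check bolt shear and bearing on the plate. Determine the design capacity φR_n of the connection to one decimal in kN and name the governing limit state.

Bolt shear: A_b = π(22)²/4 = 380.13 mm². φR_n = 0.75 × 579 × 380.13 × 3 × 1 = 495.2 kN.
Bearing (8 mm plate, F_u = 450 MPa): end bolts L_c = 31 − 24/2 = 19, R_n = min(1.2×19×8×450, 2.4×22×8×450) = 82.08 kN/bolt; interior L_c = 66 − 24 = 42, R_n = 181.44 kN/bolt. φR_n = 0.75 × (1×82.08 + 2×181.44) = 333.7 kN.
Governing: min(495.2, 333.7) = 333.7 kN → bearing.

333.7 kN (bearing governs)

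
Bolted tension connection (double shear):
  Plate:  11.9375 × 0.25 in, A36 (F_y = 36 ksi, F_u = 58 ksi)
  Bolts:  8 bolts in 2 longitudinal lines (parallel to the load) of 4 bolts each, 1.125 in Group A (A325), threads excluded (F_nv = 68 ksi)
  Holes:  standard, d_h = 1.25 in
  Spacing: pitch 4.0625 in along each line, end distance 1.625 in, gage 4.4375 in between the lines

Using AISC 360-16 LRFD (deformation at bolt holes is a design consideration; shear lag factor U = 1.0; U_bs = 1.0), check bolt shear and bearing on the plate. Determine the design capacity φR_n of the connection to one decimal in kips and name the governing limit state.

202.3 kips (bearing governs)

Bolt shear: A_b = π(1.125)²/4 = 0.99402 in². φR_n = 0.75 × 68 × 0.99402 × 8 × 2 = 811.1 kips.
Bearing (0.25 in plate, F_u = 58 ksi): end bolts L_c = 1.625 − 1.25/2 = 1, R_n = min(1.2×1×0.25×58, 2.4×1.125×0.25×58) = 17.4 kips/bolt; interior L_c = 4.0625 − 1.25 = 2.8125, R_n = 39.15 kips/bolt. φR_n = 0.75 × (2×17.4 + 6×39.15) = 202.3 kips.
Governing: min(811.1, 202.3) = 202.3 kips → bearing.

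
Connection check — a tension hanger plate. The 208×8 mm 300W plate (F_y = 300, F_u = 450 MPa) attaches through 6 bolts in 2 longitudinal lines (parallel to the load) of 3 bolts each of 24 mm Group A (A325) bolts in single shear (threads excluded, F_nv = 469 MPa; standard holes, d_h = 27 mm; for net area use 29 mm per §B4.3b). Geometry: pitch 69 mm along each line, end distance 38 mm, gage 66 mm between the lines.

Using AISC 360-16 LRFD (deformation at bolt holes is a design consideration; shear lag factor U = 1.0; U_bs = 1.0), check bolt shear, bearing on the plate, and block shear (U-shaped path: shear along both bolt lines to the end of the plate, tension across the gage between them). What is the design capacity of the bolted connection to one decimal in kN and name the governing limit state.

435.2 kN (block shear governs)

Bolt shear: A_b = π(24)²/4 = 452.39 mm². φR_n = 0.75 × 469 × 452.39 × 6 × 1 = 954.8 kN.
Bearing (8 mm plate, F_u = 450 MPa): end bolts L_c = 38 − 27/2 = 24.5, R_n = min(1.2×24.5×8×450, 2.4×24×8×450) = 105.84 kN/bolt; interior L_c = 69 − 27 = 42, R_n = 181.44 kN/bolt. φR_n = 0.75 × (2×105.84 + 4×181.44) = 703.1 kN.
Block shear: shear path 2×[38+2×69] = 2×176 mm, A_gv = 2816, A_nv = 2×(176 − 2.5×29)×8 = 1656 mm²; tension across gage: (66 − 1×29)×8 = 296 mm². R_n = min(0.6×450×1656, 0.6×300×2816) + 1.0×450×296 = min(447.12, 506.88) + 133.2 = 580.32 kN. φR_n = 0.75 × 580.32 = 435.2 kN.
Governing: min(954.8, 703.1, 435.2) = 435.2 kN → block shear.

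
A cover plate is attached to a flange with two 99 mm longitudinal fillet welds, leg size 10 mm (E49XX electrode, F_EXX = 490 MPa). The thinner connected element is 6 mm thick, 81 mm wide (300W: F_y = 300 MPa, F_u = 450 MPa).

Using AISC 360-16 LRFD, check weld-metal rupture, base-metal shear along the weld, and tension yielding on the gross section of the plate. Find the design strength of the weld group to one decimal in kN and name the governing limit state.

131.2 kN (gross-section yield governs)

Weld metal: throat = 0.707×10 = 7.07 mm, L = 2×99 = 198 mm. φR_n = 0.75 × 0.6 × 490 × 7.07 × 198 = 308.7 kN.
Base metal shear (6 mm plate): yield φR_n = 1.0×0.6×300×6×198 = 213.8 kN; rupture φR_n = 0.75×0.6×450×6×198 = 240.6 kN; take 213.8 kN (yield).
Tension yield (gross): A_g = 81×6 = 486 mm². φR_n = 0.90 × 300 × 486 = 131.2 kN.
Governing: min(308.7, 213.8, 131.2) = 131.2 kN → gross-section yield.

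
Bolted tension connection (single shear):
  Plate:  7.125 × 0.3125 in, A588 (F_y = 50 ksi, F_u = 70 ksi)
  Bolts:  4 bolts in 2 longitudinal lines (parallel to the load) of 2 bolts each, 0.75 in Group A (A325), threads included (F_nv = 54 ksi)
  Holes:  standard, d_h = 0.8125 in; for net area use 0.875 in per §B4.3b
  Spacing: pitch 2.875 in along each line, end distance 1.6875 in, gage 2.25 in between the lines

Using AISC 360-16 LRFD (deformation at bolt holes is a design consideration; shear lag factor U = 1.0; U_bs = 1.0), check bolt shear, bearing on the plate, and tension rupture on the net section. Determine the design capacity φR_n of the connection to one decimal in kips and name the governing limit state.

71.6 kips (bolt shear governs)

Bolt shear: A_b = π(0.75)²/4 = 0.44179 in². φR_n = 0.75 × 54 × 0.44179 × 4 × 1 = 71.6 kips.
Bearing (0.3125 in plate, F_u = 70 ksi): end bolts L_c = 1.6875 − 0.8125/2 = 1.28125, R_n = min(1.2×1.28125×0.3125×70, 2.4×0.75×0.3125×70) = 33.633 kips/bolt; interior L_c = 2.875 − 0.8125 = 2.0625, R_n = 39.375 kips/bolt. φR_n = 0.75 × (2×33.633 + 2×39.375) = 109.5 kips.
Tension rupture (net): A_n = (7.125 − 2×0.875)×0.3125 = 1.6797 in² (U = 1.0, A_e = A_n). φR_n = 0.75 × 70 × 1.6797 = 88.2 kips.
Governing: min(71.6, 109.5, 88.2) = 71.6 kips → bolt shear.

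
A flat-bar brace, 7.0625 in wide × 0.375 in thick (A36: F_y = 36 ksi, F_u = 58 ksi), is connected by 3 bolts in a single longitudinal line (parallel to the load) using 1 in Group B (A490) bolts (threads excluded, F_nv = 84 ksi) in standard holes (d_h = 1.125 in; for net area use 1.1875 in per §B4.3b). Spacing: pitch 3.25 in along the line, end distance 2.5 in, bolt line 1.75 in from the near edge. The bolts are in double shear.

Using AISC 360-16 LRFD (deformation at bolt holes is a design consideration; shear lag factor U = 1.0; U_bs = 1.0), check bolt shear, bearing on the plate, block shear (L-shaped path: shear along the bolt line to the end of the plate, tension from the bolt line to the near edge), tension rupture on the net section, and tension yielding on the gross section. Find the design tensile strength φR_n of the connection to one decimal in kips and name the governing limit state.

Bolt shear: A_b = π(1)²/4 = 0.7854 in². φR_n = 0.75 × 84 × 0.7854 × 3 × 2 = 296.9 kips.
Bearing (0.375 in plate, F_u = 58 ksi): end bolts L_c = 2.5 − 1.125/2 = 1.9375, R_n = min(1.2×1.9375×0.375×58, 2.4×1×0.375×58) = 50.569 kips/bolt; interior L_c = 3.25 − 1.125 = 2.125, R_n = 52.2 kips/bolt. φR_n = 0.75 × (1×50.569 + 2×52.2) = 116.2 kips.
Block shear: shear path 1×[2.5+2×3.25] = 1×9 in, A_gv = 3.375, A_nv = 1×(9 − 2.5×1.1875)×0.375 = 2.2617 in²; tension to near edge: (1.75 − 0.5×1.1875)×0.375 = 0.43359 in². R_n = min(0.6×58×2.2617, 0.6×36×3.375) + 1.0×58×0.43359 = min(78.707, 72.9) + 25.148 = 98.048 kips. φR_n = 0.75 × 98.048 = 73.5 kips.
Tension rupture (net): A_n = (7.0625 − 1×1.1875)×0.375 = 2.2031 in² (U = 1.0, A_e = A_n). φR_n = 0.75 × 58 × 2.2031 = 95.8 kips.
Tension yield (gross): A_g = 7.0625×0.375 = 2.6484 in². φR_n = 0.90 × 36 × 2.6484 = 85.8 kips.
Governing: min(296.9, 116.2, 73.5, 95.8, 85.8) = 73.5 kips → block shear.

73.5 kips (block shear governs)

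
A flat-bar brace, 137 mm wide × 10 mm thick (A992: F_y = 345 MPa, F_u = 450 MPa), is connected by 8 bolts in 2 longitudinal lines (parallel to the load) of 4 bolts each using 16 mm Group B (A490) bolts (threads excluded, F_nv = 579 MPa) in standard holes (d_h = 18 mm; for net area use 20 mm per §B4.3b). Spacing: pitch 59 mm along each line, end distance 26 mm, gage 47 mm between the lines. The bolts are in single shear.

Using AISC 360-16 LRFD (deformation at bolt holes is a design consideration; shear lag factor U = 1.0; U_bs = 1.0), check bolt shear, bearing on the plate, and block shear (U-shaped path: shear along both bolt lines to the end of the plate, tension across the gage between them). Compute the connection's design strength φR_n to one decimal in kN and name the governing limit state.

629.8 kN (block shear governs)

Bolt shear: A_b = π(16)²/4 = 201.06 mm². φR_n = 0.75 × 579 × 201.06 × 8 × 1 = 698.5 kN.
Bearing (10 mm plate, F_u = 450 MPa): end bolts L_c = 26 − 18/2 = 17, R_n = min(1.2×17×10×450, 2.4×16×10×450) = 91.8 kN/bolt; interior L_c = 59 − 18 = 41, R_n = 172.8 kN/bolt. φR_n = 0.75 × (2×91.8 + 6×172.8) = 915.3 kN.
Block shear: shear path 2×[26+3×59] = 2×203 mm, A_gv = 4060, A_nv = 2×(203 − 3.5×20)×10 = 2660 mm²; tension across gage: (47 − 1×20)×10 = 270 mm². R_n = min(0.6×450×2660, 0.6×345×4060) + 1.0×450×270 = min(718.2, 840.42) + 121.5 = 839.7 kN. φR_n = 0.75 × 839.7 = 629.8 kN.
Governing: min(698.5, 915.3, 629.8) = 629.8 kN → block shear.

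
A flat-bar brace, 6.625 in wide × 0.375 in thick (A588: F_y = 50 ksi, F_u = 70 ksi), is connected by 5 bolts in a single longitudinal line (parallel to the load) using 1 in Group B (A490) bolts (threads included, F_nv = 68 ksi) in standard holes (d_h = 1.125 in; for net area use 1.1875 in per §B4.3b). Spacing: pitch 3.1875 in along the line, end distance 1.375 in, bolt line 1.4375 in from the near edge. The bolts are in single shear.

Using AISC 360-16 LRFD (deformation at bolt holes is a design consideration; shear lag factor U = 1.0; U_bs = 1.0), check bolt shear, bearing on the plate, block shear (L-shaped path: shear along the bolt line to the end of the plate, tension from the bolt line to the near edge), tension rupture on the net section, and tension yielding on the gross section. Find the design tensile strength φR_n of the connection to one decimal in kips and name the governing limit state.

107.1 kips (net-section rupture governs)

Bolt shear: A_b = π(1)²/4 = 0.7854 in². φR_n = 0.75 × 68 × 0.7854 × 5 × 1 = 200.3 kips.
Bearing (0.375 in plate, F_u = 70 ksi): end bolts L_c = 1.375 − 1.125/2 = 0.8125, R_n = min(1.2×0.8125×0.375×70, 2.4×1×0.375×70) = 25.594 kips/bolt; interior L_c = 3.1875 − 1.125 = 2.0625, R_n = 63 kips/bolt. φR_n = 0.75 × (1×25.594 + 4×63) = 208.2 kips.
Block shear: shear path 1×[1.375+4×3.1875] = 1×14.125 in, A_gv = 5.2969, A_nv = 1×(14.125 − 4.5×1.1875)×0.375 = 3.293 in²; tension to near edge: (1.4375 − 0.5×1.1875)×0.375 = 0.31641 in². R_n = min(0.6×70×3.293, 0.6×50×5.2969) + 1.0×70×0.31641 = min(138.31, 158.91) + 22.149 = 160.46 kips. φR_n = 0.75 × 160.46 = 120.3 kips.
Tension rupture (net): A_n = (6.625 − 1×1.1875)×0.375 = 2.0391 in² (U = 1.0, A_e = A_n). φR_n = 0.75 × 70 × 2.0391 = 107.1 kips.
Tension yield (gross): A_g = 6.625×0.375 = 2.4844 in². φR_n = 0.90 × 50 × 2.4844 = 111.8 kips.
Governing: min(200.3, 208.2, 120.3, 107.1, 111.8) = 107.1 kips → net-section rupture.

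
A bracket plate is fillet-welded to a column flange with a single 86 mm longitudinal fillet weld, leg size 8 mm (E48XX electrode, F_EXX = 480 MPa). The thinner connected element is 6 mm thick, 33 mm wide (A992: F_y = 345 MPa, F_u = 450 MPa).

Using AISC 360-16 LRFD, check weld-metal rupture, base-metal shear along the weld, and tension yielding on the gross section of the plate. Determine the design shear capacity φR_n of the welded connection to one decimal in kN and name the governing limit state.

Weld metal: throat = 0.707×8 = 5.656 mm, L = 86 mm. φR_n = 0.75 × 0.6 × 480 × 5.656 × 86 = 105.1 kN.
Base metal shear (6 mm plate): yield φR_n = 1.0×0.6×345×6×86 = 106.8 kN; rupture φR_n = 0.75×0.6×450×6×86 = 104.5 kN; take 104.5 kN (rupture).
Tension yield (gross): A_g = 33×6 = 198 mm². φR_n = 0.90 × 345 × 198 = 61.5 kN.
Governing: min(105.1, 104.5, 61.5) = 61.5 kN → gross-section yield.

61.5 kN (gross-section yield governs)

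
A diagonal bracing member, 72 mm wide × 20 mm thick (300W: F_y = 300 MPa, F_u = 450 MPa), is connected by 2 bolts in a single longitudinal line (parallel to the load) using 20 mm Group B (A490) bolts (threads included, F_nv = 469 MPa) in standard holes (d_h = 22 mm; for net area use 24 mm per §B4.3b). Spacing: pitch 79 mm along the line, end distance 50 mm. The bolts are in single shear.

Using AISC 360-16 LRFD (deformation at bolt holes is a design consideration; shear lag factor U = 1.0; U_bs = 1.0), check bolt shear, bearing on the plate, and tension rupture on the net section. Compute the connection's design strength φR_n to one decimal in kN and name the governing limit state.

221.0 kN (bolt shear governs)

Bolt shear: A_b = π(20)²/4 = 314.16 mm². φR_n = 0.75 × 469 × 314.16 × 2 × 1 = 221.0 kN.
Bearing (20 mm plate, F_u = 450 MPa): end bolts L_c = 50 − 22/2 = 39, R_n = min(1.2×39×20×450, 2.4×20×20×450) = 421.2 kN/bolt; interior L_c = 79 − 22 = 57, R_n = 432 kN/bolt. φR_n = 0.75 × (1×421.2 + 1×432) = 639.9 kN.
Tension rupture (net): A_n = (72 − 1×24)×20 = 960 mm² (U = 1.0, A_e = A_n). φR_n = 0.75 × 450 × 960 = 324.0 kN.
Governing: min(221.0, 639.9, 324.0) = 221.0 kN → bolt shear.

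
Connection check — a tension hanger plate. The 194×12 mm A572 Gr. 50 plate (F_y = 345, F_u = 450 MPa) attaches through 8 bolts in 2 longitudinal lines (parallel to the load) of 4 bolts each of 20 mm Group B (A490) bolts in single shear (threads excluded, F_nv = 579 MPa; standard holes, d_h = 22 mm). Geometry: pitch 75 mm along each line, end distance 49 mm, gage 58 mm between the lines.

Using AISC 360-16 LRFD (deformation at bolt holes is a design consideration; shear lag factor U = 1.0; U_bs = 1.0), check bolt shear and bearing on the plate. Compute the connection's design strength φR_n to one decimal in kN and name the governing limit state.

1091.4 kN (bolt shear governs)

Bolt shear: A_b = π(20)²/4 = 314.16 mm². φR_n = 0.75 × 579 × 314.16 × 8 × 1 = 1091.4 kN.
Bearing (12 mm plate, F_u = 450 MPa): end bolts L_c = 49 − 22/2 = 38, R_n = min(1.2×38×12×450, 2.4×20×12×450) = 246.24 kN/bolt; interior L_c = 75 − 22 = 53, R_n = 259.2 kN/bolt. φR_n = 0.75 × (2×246.24 + 6×259.2) = 1535.8 kN.
Governing: min(1091.4, 1535.8) = 1091.4 kN → bolt shear.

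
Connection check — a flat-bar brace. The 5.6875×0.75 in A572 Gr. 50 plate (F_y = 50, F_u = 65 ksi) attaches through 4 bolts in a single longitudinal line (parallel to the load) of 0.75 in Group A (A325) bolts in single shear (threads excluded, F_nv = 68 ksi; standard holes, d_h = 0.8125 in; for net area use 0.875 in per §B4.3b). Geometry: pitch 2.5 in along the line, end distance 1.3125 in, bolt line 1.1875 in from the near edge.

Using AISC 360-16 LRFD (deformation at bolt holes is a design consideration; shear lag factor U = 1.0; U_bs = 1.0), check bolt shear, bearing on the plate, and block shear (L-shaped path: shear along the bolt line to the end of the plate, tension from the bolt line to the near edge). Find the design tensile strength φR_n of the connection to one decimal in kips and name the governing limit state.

Bolt shear: A_b = π(0.75)²/4 = 0.44179 in². φR_n = 0.75 × 68 × 0.44179 × 4 × 1 = 90.1 kips.
Bearing (0.75 in plate, F_u = 65 ksi): end bolts L_c = 1.3125 − 0.8125/2 = 0.90625, R_n = min(1.2×0.90625×0.75×65, 2.4×0.75×0.75×65) = 53.016 kips/bolt; interior L_c = 2.5 − 0.8125 = 1.6875, R_n = 87.75 kips/bolt. φR_n = 0.75 × (1×53.016 + 3×87.75) = 237.2 kips.
Block shear: shear path 1×[1.3125+3×2.5] = 1×8.8125 in, A_gv = 6.6094, A_nv = 1×(8.8125 − 3.5×0.875)×0.75 = 4.3125 in²; tension to near edge: (1.1875 − 0.5×0.875)×0.75 = 0.5625 in². R_n = min(0.6×65×4.3125, 0.6×50×6.6094) + 1.0×65×0.5625 = min(168.19, 198.28) + 36.563 = 204.75 kips. φR_n = 0.75 × 204.75 = 153.6 kips.
Governing: min(90.1, 237.2, 153.6) = 90.1 kips → bolt shear.

90.1 kips (bolt shear governs)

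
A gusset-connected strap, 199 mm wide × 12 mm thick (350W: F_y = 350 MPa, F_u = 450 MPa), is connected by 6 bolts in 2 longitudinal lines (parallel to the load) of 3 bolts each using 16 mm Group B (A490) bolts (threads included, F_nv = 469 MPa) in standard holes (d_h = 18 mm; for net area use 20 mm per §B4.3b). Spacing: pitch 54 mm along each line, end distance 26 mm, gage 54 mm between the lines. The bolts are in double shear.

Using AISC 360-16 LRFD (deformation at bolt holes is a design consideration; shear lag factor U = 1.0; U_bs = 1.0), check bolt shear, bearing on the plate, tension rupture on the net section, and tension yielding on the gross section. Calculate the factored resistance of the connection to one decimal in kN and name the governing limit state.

644.0 kN (net-section rupture governs)

Bolt shear: A_b = π(16)²/4 = 201.06 mm². φR_n = 0.75 × 469 × 201.06 × 6 × 2 = 848.7 kN.
Bearing (12 mm plate, F_u = 450 MPa): end bolts L_c = 26 − 18/2 = 17, R_n = min(1.2×17×12×450, 2.4×16×12×450) = 110.16 kN/bolt; interior L_c = 54 − 18 = 36, R_n = 207.36 kN/bolt. φR_n = 0.75 × (2×110.16 + 4×207.36) = 787.3 kN.
Tension rupture (net): A_n = (199 − 2×20)×12 = 1908 mm² (U = 1.0, A_e = A_n). φR_n = 0.75 × 450 × 1908 = 644.0 kN.
Tension yield (gross): A_g = 199×12 = 2388 mm². φR_n = 0.90 × 350 × 2388 = 752.2 kN.
Governing: min(848.7, 787.3, 644.0, 752.2) = 644.0 kN → net-section rupture.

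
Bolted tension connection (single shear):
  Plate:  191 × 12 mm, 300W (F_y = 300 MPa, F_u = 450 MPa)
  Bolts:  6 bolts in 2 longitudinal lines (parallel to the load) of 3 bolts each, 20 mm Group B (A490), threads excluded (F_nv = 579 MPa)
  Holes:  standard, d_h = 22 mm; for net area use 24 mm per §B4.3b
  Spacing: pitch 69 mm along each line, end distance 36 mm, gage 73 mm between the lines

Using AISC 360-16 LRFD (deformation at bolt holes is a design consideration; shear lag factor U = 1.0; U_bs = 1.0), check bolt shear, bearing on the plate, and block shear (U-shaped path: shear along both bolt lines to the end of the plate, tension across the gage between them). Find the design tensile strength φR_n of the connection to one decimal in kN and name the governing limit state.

Bolt shear: A_b = π(20)²/4 = 314.16 mm². φR_n = 0.75 × 579 × 314.16 × 6 × 1 = 818.5 kN.
Bearing (12 mm plate, F_u = 450 MPa): end bolts L_c = 36 − 22/2 = 25, R_n = min(1.2×25×12×450, 2.4×20×12×450) = 162 kN/bolt; interior L_c = 69 − 22 = 47, R_n = 259.2 kN/bolt. φR_n = 0.75 × (2×162 + 4×259.2) = 1020.6 kN.
Block shear: shear path 2×[36+2×69] = 2×174 mm, A_gv = 4176, A_nv = 2×(174 − 2.5×24)×12 = 2736 mm²; tension across gage: (73 − 1×24)×12 = 588 mm². R_n = min(0.6×450×2736, 0.6×300×4176) + 1.0×450×588 = min(738.72, 751.68) + 264.6 = 1003.3 kN. φR_n = 0.75 × 1003.3 = 752.5 kN.
Governing: min(818.5, 1020.6, 752.5) = 752.5 kN → block shear.

752.5 kN (block shear governs)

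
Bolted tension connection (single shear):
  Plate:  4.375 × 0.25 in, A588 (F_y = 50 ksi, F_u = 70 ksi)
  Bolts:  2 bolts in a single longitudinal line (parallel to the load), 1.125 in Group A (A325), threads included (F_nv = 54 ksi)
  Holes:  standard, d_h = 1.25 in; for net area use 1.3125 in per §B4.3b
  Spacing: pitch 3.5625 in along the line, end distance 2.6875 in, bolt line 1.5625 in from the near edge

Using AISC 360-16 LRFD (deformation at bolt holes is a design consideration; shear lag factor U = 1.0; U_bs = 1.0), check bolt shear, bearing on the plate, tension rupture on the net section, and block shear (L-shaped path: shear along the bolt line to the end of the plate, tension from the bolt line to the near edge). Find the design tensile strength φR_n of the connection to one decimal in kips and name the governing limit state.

40.2 kips (net-section rupture governs)

Bolt shear: A_b = π(1.125)²/4 = 0.99402 in². φR_n = 0.75 × 54 × 0.99402 × 2 × 1 = 80.5 kips.
Bearing (0.25 in plate, F_u = 70 ksi): end bolts L_c = 2.6875 − 1.25/2 = 2.0625, R_n = min(1.2×2.0625×0.25×70, 2.4×1.125×0.25×70) = 43.313 kips/bolt; interior L_c = 3.5625 − 1.25 = 2.3125, R_n = 47.25 kips/bolt. φR_n = 0.75 × (1×43.313 + 1×47.25) = 67.9 kips.
Tension rupture (net): A_n = (4.375 − 1×1.3125)×0.25 = 0.76563 in² (U = 1.0, A_e = A_n). φR_n = 0.75 × 70 × 0.76563 = 40.2 kips.
Block shear: shear path 1×[2.6875+1×3.5625] = 1×6.25 in, A_gv = 1.5625, A_nv = 1×(6.25 − 1.5×1.3125)×0.25 = 1.0703 in²; tension to near edge: (1.5625 − 0.5×1.3125)×0.25 = 0.22656 in². R_n = min(0.6×70×1.0703, 0.6×50×1.5625) + 1.0×70×0.22656 = min(44.953, 46.875) + 15.859 = 60.812 kips. φR_n = 0.75 × 60.812 = 45.6 kips.
Governing: min(80.5, 67.9, 40.2, 45.6) = 40.2 kips → net-section rupture.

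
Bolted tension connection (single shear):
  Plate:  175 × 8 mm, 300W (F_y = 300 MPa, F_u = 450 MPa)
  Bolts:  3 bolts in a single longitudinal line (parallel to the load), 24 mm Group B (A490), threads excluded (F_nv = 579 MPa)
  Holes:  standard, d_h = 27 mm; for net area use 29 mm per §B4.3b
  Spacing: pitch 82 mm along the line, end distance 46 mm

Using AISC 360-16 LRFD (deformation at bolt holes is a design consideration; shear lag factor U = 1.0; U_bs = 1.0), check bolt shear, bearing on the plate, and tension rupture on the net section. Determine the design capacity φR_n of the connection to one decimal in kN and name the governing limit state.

Bolt shear: A_b = π(24)²/4 = 452.39 mm². φR_n = 0.75 × 579 × 452.39 × 3 × 1 = 589.4 kN.
Bearing (8 mm plate, F_u = 450 MPa): end bolts L_c = 46 − 27/2 = 32.5, R_n = min(1.2×32.5×8×450, 2.4×24×8×450) = 140.4 kN/bolt; interior L_c = 82 − 27 = 55, R_n = 207.36 kN/bolt. φR_n = 0.75 × (1×140.4 + 2×207.36) = 416.3 kN.
Tension rupture (net): A_n = (175 − 1×29)×8 = 1168 mm² (U = 1.0, A_e = A_n). φR_n = 0.75 × 450 × 1168 = 394.2 kN.
Governing: min(589.4, 416.3, 394.2) = 394.2 kN → net-section rupture.

394.2 kN (net-section rupture governs)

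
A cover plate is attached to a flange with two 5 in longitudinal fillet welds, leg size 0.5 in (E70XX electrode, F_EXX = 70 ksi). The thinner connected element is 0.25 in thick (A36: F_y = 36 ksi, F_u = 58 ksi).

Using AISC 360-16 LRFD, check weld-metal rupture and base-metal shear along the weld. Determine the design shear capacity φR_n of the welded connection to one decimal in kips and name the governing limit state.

54.0 kips (base-metal shear governs)

Weld metal: throat = 0.707×0.5 = 0.3535 in, L = 2×5 = 10 in. φR_n = 0.75 × 0.6 × 70 × 0.3535 × 10 = 111.4 kips.
Base metal shear (0.25 in plate): yield φR_n = 1.0×0.6×36×0.25×10 = 54.0 kips; rupture φR_n = 0.75×0.6×58×0.25×10 = 65.3 kips; take 54.0 kips (yield).
Governing: min(111.4, 54.0) = 54.0 kips → base-metal shear.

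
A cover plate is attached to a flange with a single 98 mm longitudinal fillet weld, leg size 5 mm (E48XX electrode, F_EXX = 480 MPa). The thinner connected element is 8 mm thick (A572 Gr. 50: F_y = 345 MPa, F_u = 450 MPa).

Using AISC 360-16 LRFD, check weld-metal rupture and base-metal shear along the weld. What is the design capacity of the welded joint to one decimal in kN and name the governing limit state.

74.8 kN (weld metal governs)

Weld metal: throat = 0.707×5 = 3.535 mm, L = 98 mm. φR_n = 0.75 × 0.6 × 480 × 3.535 × 98 = 74.8 kN.
Base metal shear (8 mm plate): yield φR_n = 1.0×0.6×345×8×98 = 162.3 kN; rupture φR_n = 0.75×0.6×450×8×98 = 158.8 kN; take 158.8 kN (rupture).
Governing: min(74.8, 158.8) = 74.8 kN → weld metal.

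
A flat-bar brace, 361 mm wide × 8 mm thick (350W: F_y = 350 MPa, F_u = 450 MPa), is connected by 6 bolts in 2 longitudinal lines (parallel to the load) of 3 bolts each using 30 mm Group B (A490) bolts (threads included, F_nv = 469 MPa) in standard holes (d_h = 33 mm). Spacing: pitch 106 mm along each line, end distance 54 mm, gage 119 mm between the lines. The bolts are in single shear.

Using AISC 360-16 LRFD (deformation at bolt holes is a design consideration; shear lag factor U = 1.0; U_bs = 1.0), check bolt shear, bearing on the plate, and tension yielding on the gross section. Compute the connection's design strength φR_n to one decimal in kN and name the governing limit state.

Bolt shear: A_b = π(30)²/4 = 706.86 mm². φR_n = 0.75 × 469 × 706.86 × 6 × 1 = 1491.8 kN.
Bearing (8 mm plate, F_u = 450 MPa): end bolts L_c = 54 − 33/2 = 37.5, R_n = min(1.2×37.5×8×450, 2.4×30×8×450) = 162 kN/bolt; interior L_c = 106 − 33 = 73, R_n = 259.2 kN/bolt. φR_n = 0.75 × (2×162 + 4×259.2) = 1020.6 kN.
Tension yield (gross): A_g = 361×8 = 2888 mm². φR_n = 0.90 × 350 × 2888 = 909.7 kN.
Governing: min(1491.8, 1020.6, 909.7) = 909.7 kN → gross-section yield.

909.7 kN (gross-section yield governs)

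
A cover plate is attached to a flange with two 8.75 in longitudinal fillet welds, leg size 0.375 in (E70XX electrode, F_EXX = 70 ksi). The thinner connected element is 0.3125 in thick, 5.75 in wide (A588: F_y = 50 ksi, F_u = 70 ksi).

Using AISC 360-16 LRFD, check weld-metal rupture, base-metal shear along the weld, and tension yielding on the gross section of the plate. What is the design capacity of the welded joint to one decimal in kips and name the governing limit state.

Weld metal: throat = 0.707×0.375 = 0.26513 in, L = 2×8.75 = 17.5 in. φR_n = 0.75 × 0.6 × 70 × 0.26513 × 17.5 = 146.2 kips.
Base metal shear (0.3125 in plate): yield φR_n = 1.0×0.6×50×0.3125×17.5 = 164.1 kips; rupture φR_n = 0.75×0.6×70×0.3125×17.5 = 172.3 kips; take 164.1 kips (yield).
Tension yield (gross): A_g = 5.75×0.3125 = 1.7969 in². φR_n = 0.90 × 50 × 1.7969 = 80.9 kips.
Governing: min(146.2, 164.1, 80.9) = 80.9 kips → gross-section yield.

80.9 kips (gross-section yield governs)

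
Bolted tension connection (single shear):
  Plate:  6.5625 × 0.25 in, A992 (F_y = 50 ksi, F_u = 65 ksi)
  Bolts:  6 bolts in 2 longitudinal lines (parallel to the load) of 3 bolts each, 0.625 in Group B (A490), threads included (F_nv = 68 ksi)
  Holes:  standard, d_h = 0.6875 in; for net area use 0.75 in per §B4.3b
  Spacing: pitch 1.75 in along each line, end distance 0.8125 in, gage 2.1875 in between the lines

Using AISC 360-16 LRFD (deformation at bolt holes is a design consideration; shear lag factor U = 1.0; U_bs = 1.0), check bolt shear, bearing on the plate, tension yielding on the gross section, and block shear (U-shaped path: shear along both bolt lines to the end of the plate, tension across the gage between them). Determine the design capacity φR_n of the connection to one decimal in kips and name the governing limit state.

Bolt shear: A_b = π(0.625)²/4 = 0.3068 in². φR_n = 0.75 × 68 × 0.3068 × 6 × 1 = 93.9 kips.
Bearing (0.25 in plate, F_u = 65 ksi): end bolts L_c = 0.8125 − 0.6875/2 = 0.46875, R_n = min(1.2×0.46875×0.25×65, 2.4×0.625×0.25×65) = 9.1406 kips/bolt; interior L_c = 1.75 − 0.6875 = 1.0625, R_n = 20.719 kips/bolt. φR_n = 0.75 × (2×9.1406 + 4×20.719) = 75.9 kips.
Tension yield (gross): A_g = 6.5625×0.25 = 1.6406 in². φR_n = 0.90 × 50 × 1.6406 = 73.8 kips.
Block shear: shear path 2×[0.8125+2×1.75] = 2×4.3125 in, A_gv = 2.1563, A_nv = 2×(4.3125 − 2.5×0.75)×0.25 = 1.2188 in²; tension across gage: (2.1875 − 1×0.75)×0.25 = 0.35938 in². R_n = min(0.6×65×1.2188, 0.6×50×2.1563) + 1.0×65×0.35938 = min(47.533, 64.689) + 23.36 = 70.893 kips. φR_n = 0.75 × 70.893 = 53.2 kips.
Governing: min(93.9, 75.9, 73.8, 53.2) = 53.2 kips → block shear.

53.2 kips (block shear governs)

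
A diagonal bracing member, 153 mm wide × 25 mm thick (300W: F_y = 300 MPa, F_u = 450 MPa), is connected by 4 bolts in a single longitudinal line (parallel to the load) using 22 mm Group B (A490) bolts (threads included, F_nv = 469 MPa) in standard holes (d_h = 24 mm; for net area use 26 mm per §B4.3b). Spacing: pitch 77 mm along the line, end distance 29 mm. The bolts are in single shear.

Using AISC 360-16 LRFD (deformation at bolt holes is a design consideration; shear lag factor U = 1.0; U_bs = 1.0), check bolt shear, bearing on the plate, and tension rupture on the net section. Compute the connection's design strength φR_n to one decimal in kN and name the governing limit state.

Bolt shear: A_b = π(22)²/4 = 380.13 mm². φR_n = 0.75 × 469 × 380.13 × 4 × 1 = 534.8 kN.
Bearing (25 mm plate, F_u = 450 MPa): end bolts L_c = 29 − 24/2 = 17, R_n = min(1.2×17×25×450, 2.4×22×25×450) = 229.5 kN/bolt; interior L_c = 77 − 24 = 53, R_n = 594 kN/bolt. φR_n = 0.75 × (1×229.5 + 3×594) = 1508.6 kN.
Tension rupture (net): A_n = (153 − 1×26)×25 = 3175 mm² (U = 1.0, A_e = A_n). φR_n = 0.75 × 450 × 3175 = 1071.6 kN.
Governing: min(534.8, 1508.6, 1071.6) = 534.8 kN → bolt shear.

534.8 kN (bolt shear governs)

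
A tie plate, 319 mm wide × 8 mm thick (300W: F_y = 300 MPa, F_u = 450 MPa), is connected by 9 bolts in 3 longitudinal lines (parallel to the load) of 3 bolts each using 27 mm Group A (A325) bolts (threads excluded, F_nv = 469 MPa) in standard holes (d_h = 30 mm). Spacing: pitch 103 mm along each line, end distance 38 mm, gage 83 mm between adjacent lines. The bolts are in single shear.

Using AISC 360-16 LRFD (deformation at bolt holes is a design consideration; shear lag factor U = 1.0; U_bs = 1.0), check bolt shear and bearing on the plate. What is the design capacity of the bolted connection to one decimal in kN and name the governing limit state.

Bolt shear: A_b = π(27)²/4 = 572.56 mm². φR_n = 0.75 × 469 × 572.56 × 9 × 1 = 1812.6 kN.
Bearing (8 mm plate, F_u = 450 MPa): end bolts L_c = 38 − 30/2 = 23, R_n = min(1.2×23×8×450, 2.4×27×8×450) = 99.36 kN/bolt; interior L_c = 103 − 30 = 73, R_n = 233.28 kN/bolt. φR_n = 0.75 × (3×99.36 + 6×233.28) = 1273.3 kN.
Governing: min(1812.6, 1273.3) = 1273.3 kN → bearing.

1273.3 kN (bearing governs)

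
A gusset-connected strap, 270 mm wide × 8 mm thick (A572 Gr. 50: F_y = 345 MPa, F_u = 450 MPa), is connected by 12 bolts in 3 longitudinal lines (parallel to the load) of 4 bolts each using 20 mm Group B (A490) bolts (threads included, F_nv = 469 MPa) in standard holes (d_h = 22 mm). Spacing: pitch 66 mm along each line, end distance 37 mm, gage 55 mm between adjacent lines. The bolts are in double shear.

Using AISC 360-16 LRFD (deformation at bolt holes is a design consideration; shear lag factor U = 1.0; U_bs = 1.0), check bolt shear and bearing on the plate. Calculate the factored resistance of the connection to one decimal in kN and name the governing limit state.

Bolt shear: A_b = π(20)²/4 = 314.16 mm². φR_n = 0.75 × 469 × 314.16 × 12 × 2 = 2652.1 kN.
Bearing (8 mm plate, F_u = 450 MPa): end bolts L_c = 37 − 22/2 = 26, R_n = min(1.2×26×8×450, 2.4×20×8×450) = 112.32 kN/bolt; interior L_c = 66 − 22 = 44, R_n = 172.8 kN/bolt. φR_n = 0.75 × (3×112.32 + 9×172.8) = 1419.1 kN.
Governing: min(2652.1, 1419.1) = 1419.1 kN → bearing.

1419.1 kN (bearing governs)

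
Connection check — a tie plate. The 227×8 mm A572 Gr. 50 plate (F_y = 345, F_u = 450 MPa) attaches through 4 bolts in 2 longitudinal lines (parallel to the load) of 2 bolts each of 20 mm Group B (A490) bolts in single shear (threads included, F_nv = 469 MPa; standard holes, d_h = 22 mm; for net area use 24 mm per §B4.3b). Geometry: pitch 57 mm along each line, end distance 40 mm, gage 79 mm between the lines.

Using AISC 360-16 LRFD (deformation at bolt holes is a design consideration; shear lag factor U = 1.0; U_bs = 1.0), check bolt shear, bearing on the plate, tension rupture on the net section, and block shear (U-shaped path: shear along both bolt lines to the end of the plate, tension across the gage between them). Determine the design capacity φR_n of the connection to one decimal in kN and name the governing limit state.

Bolt shear: A_b = π(20)²/4 = 314.16 mm². φR_n = 0.75 × 469 × 314.16 × 4 × 1 = 442.0 kN.
Bearing (8 mm plate, F_u = 450 MPa): end bolts L_c = 40 − 22/2 = 29, R_n = min(1.2×29×8×450, 2.4×20×8×450) = 125.28 kN/bolt; interior L_c = 57 − 22 = 35, R_n = 151.2 kN/bolt. φR_n = 0.75 × (2×125.28 + 2×151.2) = 414.7 kN.
Tension rupture (net): A_n = (227 − 2×24)×8 = 1432 mm² (U = 1.0, A_e = A_n). φR_n = 0.75 × 450 × 1432 = 483.3 kN.
Block shear: shear path 2×[40+1×57] = 2×97 mm, A_gv = 1552, A_nv = 2×(97 − 1.5×24)×8 = 976 mm²; tension across gage: (79 − 1×24)×8 = 440 mm². R_n = min(0.6×450×976, 0.6×345×1552) + 1.0×450×440 = min(263.52, 321.26) + 198 = 461.52 kN. φR_n = 0.75 × 461.52 = 346.1 kN.
Governing: min(442.0, 414.7, 483.3, 346.1) = 346.1 kN → block shear.

346.1 kN (block shear governs)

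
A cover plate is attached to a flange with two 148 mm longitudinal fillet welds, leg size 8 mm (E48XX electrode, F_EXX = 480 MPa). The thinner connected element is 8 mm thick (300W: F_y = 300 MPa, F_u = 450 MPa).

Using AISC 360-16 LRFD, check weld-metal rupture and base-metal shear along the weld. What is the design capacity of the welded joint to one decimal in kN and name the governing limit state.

361.6 kN (weld metal governs)

Weld metal: throat = 0.707×8 = 5.656 mm, L = 2×148 = 296 mm. φR_n = 0.75 × 0.6 × 480 × 5.656 × 296 = 361.6 kN.
Base metal shear (8 mm plate): yield φR_n = 1.0×0.6×300×8×296 = 426.2 kN; rupture φR_n = 0.75×0.6×450×8×296 = 479.5 kN; take 426.2 kN (yield).
Governing: min(361.6, 426.2) = 361.6 kN → weld metal.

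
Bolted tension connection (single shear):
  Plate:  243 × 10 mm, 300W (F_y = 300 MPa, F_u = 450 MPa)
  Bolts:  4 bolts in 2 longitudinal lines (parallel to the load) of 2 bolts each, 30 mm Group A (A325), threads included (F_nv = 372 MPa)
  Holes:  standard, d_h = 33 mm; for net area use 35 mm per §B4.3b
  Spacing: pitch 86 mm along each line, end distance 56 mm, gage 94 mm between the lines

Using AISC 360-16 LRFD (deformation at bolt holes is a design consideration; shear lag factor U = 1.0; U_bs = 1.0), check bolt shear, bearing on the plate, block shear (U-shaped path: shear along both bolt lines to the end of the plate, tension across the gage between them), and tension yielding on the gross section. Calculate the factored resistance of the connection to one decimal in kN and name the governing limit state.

Bolt shear: A_b = π(30)²/4 = 706.86 mm². φR_n = 0.75 × 372 × 706.86 × 4 × 1 = 788.9 kN.
Bearing (10 mm plate, F_u = 450 MPa): end bolts L_c = 56 − 33/2 = 39.5, R_n = min(1.2×39.5×10×450, 2.4×30×10×450) = 213.3 kN/bolt; interior L_c = 86 − 33 = 53, R_n = 286.2 kN/bolt. φR_n = 0.75 × (2×213.3 + 2×286.2) = 749.3 kN.
Block shear: shear path 2×[56+1×86] = 2×142 mm, A_gv = 2840, A_nv = 2×(142 − 1.5×35)×10 = 1790 mm²; tension across gage: (94 − 1×35)×10 = 590 mm². R_n = min(0.6×450×1790, 0.6×300×2840) + 1.0×450×590 = min(483.3, 511.2) + 265.5 = 748.8 kN. φR_n = 0.75 × 748.8 = 561.6 kN.
Tension yield (gross): A_g = 243×10 = 2430 mm². φR_n = 0.90 × 300 × 2430 = 656.1 kN.
Governing: min(788.9, 749.3, 561.6, 656.1) = 561.6 kN → block shear.

561.6 kN (block shear governs)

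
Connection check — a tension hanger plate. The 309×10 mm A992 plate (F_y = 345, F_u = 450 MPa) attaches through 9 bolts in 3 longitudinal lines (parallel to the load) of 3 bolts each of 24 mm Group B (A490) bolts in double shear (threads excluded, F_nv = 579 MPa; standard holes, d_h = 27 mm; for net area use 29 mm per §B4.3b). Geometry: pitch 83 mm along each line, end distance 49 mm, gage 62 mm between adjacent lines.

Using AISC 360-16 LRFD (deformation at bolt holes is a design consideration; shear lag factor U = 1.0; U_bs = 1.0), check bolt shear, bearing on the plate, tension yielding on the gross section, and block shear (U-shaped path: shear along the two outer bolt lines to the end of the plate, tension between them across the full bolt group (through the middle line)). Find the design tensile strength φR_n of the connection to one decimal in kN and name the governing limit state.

Bolt shear: A_b = π(24)²/4 = 452.39 mm². φR_n = 0.75 × 579 × 452.39 × 9 × 2 = 3536.1 kN.
Bearing (10 mm plate, F_u = 450 MPa): end bolts L_c = 49 − 27/2 = 35.5, R_n = min(1.2×35.5×10×450, 2.4×24×10×450) = 191.7 kN/bolt; interior L_c = 83 − 27 = 56, R_n = 259.2 kN/bolt. φR_n = 0.75 × (3×191.7 + 6×259.2) = 1597.7 kN.
Tension yield (gross): A_g = 309×10 = 3090 mm². φR_n = 0.90 × 345 × 3090 = 959.4 kN.
Block shear: shear path 2×[49+2×83] = 2×215 mm, A_gv = 4300, A_nv = 2×(215 − 2.5×29)×10 = 2850 mm²; tension across gage: (124 − 2×29)×10 = 660 mm². R_n = min(0.6×450×2850, 0.6×345×4300) + 1.0×450×660 = min(769.5, 890.1) + 297 = 1066.5 kN. φR_n = 0.75 × 1066.5 = 799.9 kN.
Governing: min(3536.1, 1597.7, 959.4, 799.9) = 799.9 kN → block shear.

799.9 kN (block shear governs)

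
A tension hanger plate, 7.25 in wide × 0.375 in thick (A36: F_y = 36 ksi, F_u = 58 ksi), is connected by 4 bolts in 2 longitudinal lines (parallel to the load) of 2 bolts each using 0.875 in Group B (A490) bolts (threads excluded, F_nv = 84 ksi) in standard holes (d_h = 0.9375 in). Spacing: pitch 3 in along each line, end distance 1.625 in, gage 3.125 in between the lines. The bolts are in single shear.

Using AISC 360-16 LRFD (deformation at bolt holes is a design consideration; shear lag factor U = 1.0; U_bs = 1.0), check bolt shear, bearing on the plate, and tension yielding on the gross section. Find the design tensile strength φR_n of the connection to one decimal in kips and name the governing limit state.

88.1 kips (gross-section yield governs)

Bolt shear: A_b = π(0.875)²/4 = 0.60132 in². φR_n = 0.75 × 84 × 0.60132 × 4 × 1 = 151.5 kips.
Bearing (0.375 in plate, F_u = 58 ksi): end bolts L_c = 1.625 − 0.9375/2 = 1.15625, R_n = min(1.2×1.15625×0.375×58, 2.4×0.875×0.375×58) = 30.178 kips/bolt; interior L_c = 3 − 0.9375 = 2.0625, R_n = 45.675 kips/bolt. φR_n = 0.75 × (2×30.178 + 2×45.675) = 113.8 kips.
Tension yield (gross): A_g = 7.25×0.375 = 2.7188 in². φR_n = 0.90 × 36 × 2.7188 = 88.1 kips.
Governing: min(151.5, 113.8, 88.1) = 88.1 kips → gross-section yield.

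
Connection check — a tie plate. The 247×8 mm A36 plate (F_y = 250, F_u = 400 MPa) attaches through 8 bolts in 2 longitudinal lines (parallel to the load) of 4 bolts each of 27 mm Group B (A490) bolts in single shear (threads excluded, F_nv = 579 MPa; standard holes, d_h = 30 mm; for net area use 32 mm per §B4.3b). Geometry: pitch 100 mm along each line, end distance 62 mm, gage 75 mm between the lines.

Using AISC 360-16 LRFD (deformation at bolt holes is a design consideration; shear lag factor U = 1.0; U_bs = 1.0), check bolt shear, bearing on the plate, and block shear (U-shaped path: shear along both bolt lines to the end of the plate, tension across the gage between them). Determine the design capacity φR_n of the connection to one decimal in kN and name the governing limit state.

754.8 kN (block shear governs)

Bolt shear: A_b = π(27)²/4 = 572.56 mm². φR_n = 0.75 × 579 × 572.56 × 8 × 1 = 1989.1 kN.
Bearing (8 mm plate, F_u = 400 MPa): end bolts L_c = 62 − 30/2 = 47, R_n = min(1.2×47×8×400, 2.4×27×8×400) = 180.48 kN/bolt; interior L_c = 100 − 30 = 70, R_n = 207.36 kN/bolt. φR_n = 0.75 × (2×180.48 + 6×207.36) = 1203.8 kN.
Block shear: shear path 2×[62+3×100] = 2×362 mm, A_gv = 5792, A_nv = 2×(362 − 3.5×32)×8 = 4000 mm²; tension across gage: (75 − 1×32)×8 = 344 mm². R_n = min(0.6×400×4000, 0.6×250×5792) + 1.0×400×344 = min(960, 868.8) + 137.6 = 1006.4 kN. φR_n = 0.75 × 1006.4 = 754.8 kN.
Governing: min(1989.1, 1203.8, 754.8) = 754.8 kN → block shear.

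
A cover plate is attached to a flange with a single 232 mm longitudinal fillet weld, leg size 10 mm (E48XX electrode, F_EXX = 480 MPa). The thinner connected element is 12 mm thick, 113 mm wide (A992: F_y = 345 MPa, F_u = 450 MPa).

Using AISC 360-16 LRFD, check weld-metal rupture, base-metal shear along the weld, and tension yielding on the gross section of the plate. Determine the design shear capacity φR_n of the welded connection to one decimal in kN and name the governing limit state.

354.3 kN (weld metal governs)

Weld metal: throat = 0.707×10 = 7.07 mm, L = 232 mm. φR_n = 0.75 × 0.6 × 480 × 7.07 × 232 = 354.3 kN.
Base metal shear (12 mm plate): yield φR_n = 1.0×0.6×345×12×232 = 576.3 kN; rupture φR_n = 0.75×0.6×450×12×232 = 563.8 kN; take 563.8 kN (rupture).
Tension yield (gross): A_g = 113×12 = 1356 mm². φR_n = 0.90 × 345 × 1356 = 421.0 kN.
Governing: min(354.3, 563.8, 421.0) = 354.3 kN → weld metal.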